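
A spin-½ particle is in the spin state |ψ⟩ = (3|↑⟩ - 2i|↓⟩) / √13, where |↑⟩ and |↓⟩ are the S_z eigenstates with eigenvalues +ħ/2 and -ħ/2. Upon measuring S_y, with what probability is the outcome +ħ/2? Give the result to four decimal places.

|+y⟩ = (|↑⟩ + i|↓⟩)/√2, so ⟨+y|ψ⟩ = (1) / (√2·√13).
P = |1|² / 26 = 1/26.

0.0385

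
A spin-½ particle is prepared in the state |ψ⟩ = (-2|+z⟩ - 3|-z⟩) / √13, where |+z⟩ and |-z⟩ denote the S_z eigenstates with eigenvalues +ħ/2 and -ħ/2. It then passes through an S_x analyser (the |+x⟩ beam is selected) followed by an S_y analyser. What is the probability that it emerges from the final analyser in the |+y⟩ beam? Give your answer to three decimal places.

First analyser (S_x): P(|+x⟩) = |⟨+x|ψ⟩|² = 25/26.
After stage 1 the state is |+x⟩; P(|+y⟩) = |⟨+y|+x⟩|² = 1/2.
Joint probability = 25/26 × 1/2 = 0.481.

0.481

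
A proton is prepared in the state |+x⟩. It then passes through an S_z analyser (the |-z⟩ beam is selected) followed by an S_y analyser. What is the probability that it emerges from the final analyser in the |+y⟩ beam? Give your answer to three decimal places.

First analyser (S_z): from |+x⟩, P(|-z⟩) = 1/2.
After stage 1 the state is |-z⟩; P(|+y⟩) = |⟨+y|-z⟩|² = 1/2.
Joint probability = 1/2 × 1/2 = 0.250.

0.250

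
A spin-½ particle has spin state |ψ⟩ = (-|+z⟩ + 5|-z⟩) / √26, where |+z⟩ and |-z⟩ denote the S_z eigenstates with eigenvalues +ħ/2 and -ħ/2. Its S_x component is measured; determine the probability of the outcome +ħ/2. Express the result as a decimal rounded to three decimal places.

0.308

|+x⟩ = (|+z⟩ + |-z⟩)/√2, so ⟨+x|ψ⟩ = (4) / (√2·√26).
P = |4|² / 52 = 16/52.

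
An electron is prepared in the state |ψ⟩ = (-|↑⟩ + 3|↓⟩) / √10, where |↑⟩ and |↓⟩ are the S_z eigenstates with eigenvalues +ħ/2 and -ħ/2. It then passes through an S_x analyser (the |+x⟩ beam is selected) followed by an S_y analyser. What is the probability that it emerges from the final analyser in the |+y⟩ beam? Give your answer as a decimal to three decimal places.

0.100

First analyser (S_x): P(|+x⟩) = |⟨+x|ψ⟩|² = 4/20.
After stage 1 the state is |+x⟩; P(|+y⟩) = |⟨+y|+x⟩|² = 1/2.
Joint probability = 4/20 × 1/2 = 0.100.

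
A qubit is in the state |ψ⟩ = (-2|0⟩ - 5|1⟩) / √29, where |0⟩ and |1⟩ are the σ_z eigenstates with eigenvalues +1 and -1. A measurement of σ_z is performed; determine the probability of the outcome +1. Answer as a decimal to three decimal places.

The +1 outcome corresponds to |0⟩. Its amplitude in |ψ⟩ is -2/√29.
P = |-2|² / 29 = 4/29.

0.138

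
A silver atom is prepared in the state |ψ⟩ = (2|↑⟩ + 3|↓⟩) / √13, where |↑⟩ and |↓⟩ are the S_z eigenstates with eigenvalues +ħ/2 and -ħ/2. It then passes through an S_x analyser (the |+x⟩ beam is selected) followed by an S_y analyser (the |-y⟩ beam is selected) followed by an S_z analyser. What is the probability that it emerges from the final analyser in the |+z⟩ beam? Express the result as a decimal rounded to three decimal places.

First analyser (S_x): P(|+x⟩) = |⟨+x|ψ⟩|² = 25/26.
After stage 1 the state is |+x⟩; P(|-y⟩) = |⟨-y|+x⟩|² = 1/2.
After stage 2 the state is |-y⟩; P(|+z⟩) = |⟨+z|-y⟩|² = 1/2.
Joint probability = 25/26 × 1/2 × 1/2 = 0.240.

0.240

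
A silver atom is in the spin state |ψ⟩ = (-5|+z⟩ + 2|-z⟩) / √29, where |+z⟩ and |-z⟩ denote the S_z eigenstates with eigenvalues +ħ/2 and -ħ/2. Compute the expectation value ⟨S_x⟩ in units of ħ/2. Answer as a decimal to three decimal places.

-0.690

⟨σ_x⟩ = 2 Re(a* b)/(|a|²+|b|²) with a = -5, b = 2.
a* b = -10, so ⟨σ_x⟩ = -20/29.
⟨S_x⟩ = (ħ/2)·⟨σ_x⟩.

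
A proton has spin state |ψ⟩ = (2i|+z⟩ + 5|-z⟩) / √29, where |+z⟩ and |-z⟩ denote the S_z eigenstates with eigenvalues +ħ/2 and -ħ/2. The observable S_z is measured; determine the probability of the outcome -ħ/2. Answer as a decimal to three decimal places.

The -ħ/2 outcome corresponds to |-z⟩. Its amplitude in |ψ⟩ is 5/√29.
P = |5|² / 29 = 25/29.

0.862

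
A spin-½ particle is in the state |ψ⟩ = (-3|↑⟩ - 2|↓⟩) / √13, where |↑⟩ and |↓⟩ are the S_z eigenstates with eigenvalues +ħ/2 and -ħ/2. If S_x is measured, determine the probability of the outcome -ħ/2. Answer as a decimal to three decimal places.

|-x⟩ = (|↑⟩ - |↓⟩)/√2, so ⟨-x|ψ⟩ = (-1) / (√2·√13).
P = |-1|² / 26 = 1/26.

0.038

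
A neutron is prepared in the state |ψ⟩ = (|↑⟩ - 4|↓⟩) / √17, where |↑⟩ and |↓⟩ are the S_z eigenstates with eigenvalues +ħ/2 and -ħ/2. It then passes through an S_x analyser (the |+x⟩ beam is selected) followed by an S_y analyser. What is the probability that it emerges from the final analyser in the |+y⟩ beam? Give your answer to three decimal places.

First analyser (S_x): P(|+x⟩) = |⟨+x|ψ⟩|² = 9/34.
After stage 1 the state is |+x⟩; P(|+y⟩) = |⟨+y|+x⟩|² = 1/2.
Joint probability = 9/34 × 1/2 = 0.132.

0.132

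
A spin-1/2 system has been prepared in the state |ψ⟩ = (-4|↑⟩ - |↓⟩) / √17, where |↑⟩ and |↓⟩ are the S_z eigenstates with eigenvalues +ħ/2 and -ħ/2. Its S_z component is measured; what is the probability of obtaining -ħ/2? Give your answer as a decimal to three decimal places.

The -ħ/2 outcome corresponds to |↓⟩. Its amplitude in |ψ⟩ is -1/√17.
P = |-1|² / 17 = 1/17.

0.059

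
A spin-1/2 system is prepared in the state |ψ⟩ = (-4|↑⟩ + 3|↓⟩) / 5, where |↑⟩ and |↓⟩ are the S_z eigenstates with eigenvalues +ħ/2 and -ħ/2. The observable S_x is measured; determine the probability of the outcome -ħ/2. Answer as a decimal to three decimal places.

0.980

|-x⟩ = (|↑⟩ - |↓⟩)/√2, so ⟨-x|ψ⟩ = (-7) / (√2·5).
P = |-7|² / 50 = 49/50.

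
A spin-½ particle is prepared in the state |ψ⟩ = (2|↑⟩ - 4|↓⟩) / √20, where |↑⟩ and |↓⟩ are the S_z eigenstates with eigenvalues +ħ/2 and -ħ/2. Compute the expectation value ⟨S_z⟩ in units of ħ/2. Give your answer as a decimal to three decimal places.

-0.600

⟨σ_z⟩ = |a|² - |b|² divided by |a|²+|b|², with a, b the |↑⟩, |↓⟩ amplitudes.
= (4 - 16)/20 = -12/20.
⟨S_z⟩ = (ħ/2)·⟨σ_z⟩.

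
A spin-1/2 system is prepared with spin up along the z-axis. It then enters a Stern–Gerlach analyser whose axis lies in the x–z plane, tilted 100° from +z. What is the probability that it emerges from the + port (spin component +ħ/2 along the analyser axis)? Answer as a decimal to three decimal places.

0.413

For spin-½, the probability of finding spin-up along an axis at angle θ to the initial spin direction is cos²(θ/2); spin-down is sin²(θ/2).
θ = 100°, so P = cos²(50°) ≈ 0.413.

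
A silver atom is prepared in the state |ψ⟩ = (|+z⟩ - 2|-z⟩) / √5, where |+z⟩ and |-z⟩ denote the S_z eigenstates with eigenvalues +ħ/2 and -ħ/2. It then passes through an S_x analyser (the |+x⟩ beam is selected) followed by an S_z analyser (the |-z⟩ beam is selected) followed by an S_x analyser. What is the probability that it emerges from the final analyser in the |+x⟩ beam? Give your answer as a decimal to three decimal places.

First analyser (S_x): P(|+x⟩) = |⟨+x|ψ⟩|² = 1/10.
After stage 1 the state is |+x⟩; P(|-z⟩) = |⟨-z|+x⟩|² = 1/2.
After stage 2 the state is |-z⟩; P(|+x⟩) = |⟨+x|-z⟩|² = 1/2.
Joint probability = 1/10 × 1/2 × 1/2 = 0.025.

0.025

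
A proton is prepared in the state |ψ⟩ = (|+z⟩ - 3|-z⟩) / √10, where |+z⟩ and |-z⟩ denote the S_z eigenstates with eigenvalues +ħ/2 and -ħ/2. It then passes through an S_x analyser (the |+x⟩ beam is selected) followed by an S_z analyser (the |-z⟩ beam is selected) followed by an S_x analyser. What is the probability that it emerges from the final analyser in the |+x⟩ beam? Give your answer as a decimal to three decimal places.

First analyser (S_x): P(|+x⟩) = |⟨+x|ψ⟩|² = 4/20.
After stage 1 the state is |+x⟩; P(|-z⟩) = |⟨-z|+x⟩|² = 1/2.
After stage 2 the state is |-z⟩; P(|+x⟩) = |⟨+x|-z⟩|² = 1/2.
Joint probability = 4/20 × 1/2 × 1/2 = 0.050.

0.050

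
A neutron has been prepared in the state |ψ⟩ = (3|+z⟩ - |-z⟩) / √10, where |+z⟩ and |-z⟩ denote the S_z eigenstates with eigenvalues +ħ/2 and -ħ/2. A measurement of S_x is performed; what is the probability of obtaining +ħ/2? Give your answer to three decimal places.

|+x⟩ = (|+z⟩ + |-z⟩)/√2, so ⟨+x|ψ⟩ = (2) / (√2·√10).
P = |2|² / 20 = 4/20.

0.200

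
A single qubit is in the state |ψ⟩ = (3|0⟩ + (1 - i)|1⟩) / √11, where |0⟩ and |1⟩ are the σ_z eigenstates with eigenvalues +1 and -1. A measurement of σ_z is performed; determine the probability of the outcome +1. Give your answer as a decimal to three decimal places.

0.818

The +1 outcome corresponds to |0⟩. Its amplitude in |ψ⟩ is 3/√11.
P = |3|² / 11 = 9/11.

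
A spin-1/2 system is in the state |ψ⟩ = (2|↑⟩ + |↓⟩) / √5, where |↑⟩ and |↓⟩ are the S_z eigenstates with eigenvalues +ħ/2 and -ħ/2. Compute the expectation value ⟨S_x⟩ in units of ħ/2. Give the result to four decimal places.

⟨σ_x⟩ = 2 Re(a* b)/(|a|²+|b|²) with a = 2, b = 1.
a* b = 2, so ⟨σ_x⟩ = 4/5.
⟨S_x⟩ = (ħ/2)·⟨σ_x⟩.

0.8000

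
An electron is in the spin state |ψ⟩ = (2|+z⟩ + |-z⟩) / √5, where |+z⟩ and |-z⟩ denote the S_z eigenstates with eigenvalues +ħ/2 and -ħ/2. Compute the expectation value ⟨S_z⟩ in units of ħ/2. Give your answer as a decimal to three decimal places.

⟨σ_z⟩ = |a|² - |b|² divided by |a|²+|b|², with a, b the |+z⟩, |-z⟩ amplitudes.
= (4 - 1)/5 = 3/5.
⟨S_z⟩ = (ħ/2)·⟨σ_z⟩.

0.600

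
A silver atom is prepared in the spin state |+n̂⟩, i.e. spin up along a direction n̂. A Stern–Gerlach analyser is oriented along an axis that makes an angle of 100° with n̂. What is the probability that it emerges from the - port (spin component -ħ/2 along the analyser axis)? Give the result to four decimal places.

For spin-½, the probability of finding spin-up along an axis at angle θ to the initial spin direction is cos²(θ/2); spin-down is sin²(θ/2).
θ = 100°, so P = sin²(50°) ≈ 0.5868.

0.5868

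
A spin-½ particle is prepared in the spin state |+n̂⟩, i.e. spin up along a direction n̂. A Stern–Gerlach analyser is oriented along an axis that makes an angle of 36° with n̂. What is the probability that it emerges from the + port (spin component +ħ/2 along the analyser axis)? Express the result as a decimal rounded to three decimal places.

For spin-½, the probability of finding spin-up along an axis at angle θ to the initial spin direction is cos²(θ/2); spin-down is sin²(θ/2).
θ = 36°, so P = cos²(18°) ≈ 0.905.

0.905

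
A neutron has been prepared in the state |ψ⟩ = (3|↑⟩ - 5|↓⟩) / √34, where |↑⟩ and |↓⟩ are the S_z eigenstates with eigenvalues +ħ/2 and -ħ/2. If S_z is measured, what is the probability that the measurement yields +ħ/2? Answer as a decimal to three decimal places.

The +ħ/2 outcome corresponds to |↑⟩. Its amplitude in |ψ⟩ is 3/√34.
P = |3|² / 34 = 9/34.

0.265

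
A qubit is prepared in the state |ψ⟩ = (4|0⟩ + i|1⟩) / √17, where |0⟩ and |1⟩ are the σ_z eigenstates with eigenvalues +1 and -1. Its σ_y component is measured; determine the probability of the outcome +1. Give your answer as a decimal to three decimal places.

0.735

|+y⟩ = (|0⟩ + i|1⟩)/√2, so ⟨+y|ψ⟩ = (5) / (√2·√17).
P = |5|² / 34 = 25/34.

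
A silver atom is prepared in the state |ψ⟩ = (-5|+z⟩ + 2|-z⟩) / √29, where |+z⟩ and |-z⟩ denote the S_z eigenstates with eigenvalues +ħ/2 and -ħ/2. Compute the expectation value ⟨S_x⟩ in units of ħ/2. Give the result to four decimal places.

-0.6897

⟨σ_x⟩ = 2 Re(a* b)/(|a|²+|b|²) with a = -5, b = 2.
a* b = -10, so ⟨σ_x⟩ = -20/29.
⟨S_x⟩ = (ħ/2)·⟨σ_x⟩.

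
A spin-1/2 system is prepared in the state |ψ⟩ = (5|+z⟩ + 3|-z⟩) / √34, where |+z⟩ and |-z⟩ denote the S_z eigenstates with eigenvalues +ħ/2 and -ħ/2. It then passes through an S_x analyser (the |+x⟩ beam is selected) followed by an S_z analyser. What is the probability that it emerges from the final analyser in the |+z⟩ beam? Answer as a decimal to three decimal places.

0.471

First analyser (S_x): P(|+x⟩) = |⟨+x|ψ⟩|² = 64/68.
After stage 1 the state is |+x⟩; P(|+z⟩) = |⟨+z|+x⟩|² = 1/2.
Joint probability = 64/68 × 1/2 = 0.471.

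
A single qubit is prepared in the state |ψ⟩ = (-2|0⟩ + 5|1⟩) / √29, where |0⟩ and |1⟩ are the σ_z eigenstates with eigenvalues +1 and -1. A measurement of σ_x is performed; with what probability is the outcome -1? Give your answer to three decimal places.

|-x⟩ = (|0⟩ - |1⟩)/√2, so ⟨-x|ψ⟩ = (-7) / (√2·√29).
P = |-7|² / 58 = 49/58.

0.845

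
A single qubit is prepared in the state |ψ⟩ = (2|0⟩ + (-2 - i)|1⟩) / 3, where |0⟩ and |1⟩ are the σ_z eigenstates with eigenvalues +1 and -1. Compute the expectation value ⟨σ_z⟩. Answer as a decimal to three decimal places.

⟨σ_z⟩ = |a|² - |b|² divided by |a|²+|b|², with a, b the |0⟩, |1⟩ amplitudes.
= (4 - 5)/9 = -1/9.

-0.111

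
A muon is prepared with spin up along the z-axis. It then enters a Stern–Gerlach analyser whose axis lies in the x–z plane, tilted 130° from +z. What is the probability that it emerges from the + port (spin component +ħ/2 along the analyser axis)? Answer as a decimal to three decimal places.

0.179

For spin-½, the probability of finding spin-up along an axis at angle θ to the initial spin direction is cos²(θ/2); spin-down is sin²(θ/2).
θ = 130°, so P = cos²(65°) ≈ 0.179.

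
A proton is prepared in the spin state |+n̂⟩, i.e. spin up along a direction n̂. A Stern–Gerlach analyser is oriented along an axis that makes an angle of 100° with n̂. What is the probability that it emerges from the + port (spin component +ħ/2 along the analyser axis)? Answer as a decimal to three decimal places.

0.413

For spin-½, the probability of finding spin-up along an axis at angle θ to the initial spin direction is cos²(θ/2); spin-down is sin²(θ/2).
θ = 100°, so P = cos²(50°) ≈ 0.413.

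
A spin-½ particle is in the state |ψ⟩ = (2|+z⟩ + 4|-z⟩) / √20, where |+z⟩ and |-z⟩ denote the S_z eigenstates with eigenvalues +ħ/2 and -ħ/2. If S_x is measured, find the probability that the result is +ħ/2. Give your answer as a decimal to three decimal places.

|+x⟩ = (|+z⟩ + |-z⟩)/√2, so ⟨+x|ψ⟩ = (6) / (√2·√20).
P = |6|² / 40 = 36/40.

0.900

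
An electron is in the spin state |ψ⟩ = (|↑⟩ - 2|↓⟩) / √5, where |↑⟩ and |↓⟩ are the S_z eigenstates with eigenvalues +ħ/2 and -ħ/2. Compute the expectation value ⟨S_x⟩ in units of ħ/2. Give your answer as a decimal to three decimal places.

⟨σ_x⟩ = 2 Re(a* b)/(|a|²+|b|²) with a = 1, b = -2.
a* b = -2, so ⟨σ_x⟩ = -4/5.
⟨S_x⟩ = (ħ/2)·⟨σ_x⟩.

-0.800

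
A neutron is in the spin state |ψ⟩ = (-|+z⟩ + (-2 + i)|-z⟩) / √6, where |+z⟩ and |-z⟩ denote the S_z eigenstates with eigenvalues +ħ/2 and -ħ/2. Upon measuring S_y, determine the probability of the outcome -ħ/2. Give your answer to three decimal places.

|-y⟩ = (|+z⟩ - i|-z⟩)/√2, so ⟨-y|ψ⟩ = (-2 - 2i) / (√2·√6).
P = |-2 - 2i|² / 12 = 8/12.

0.667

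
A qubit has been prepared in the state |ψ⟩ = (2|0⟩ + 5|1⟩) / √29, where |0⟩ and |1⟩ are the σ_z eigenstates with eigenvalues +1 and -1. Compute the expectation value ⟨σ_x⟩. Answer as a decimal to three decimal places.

⟨σ_x⟩ = 2 Re(a* b)/(|a|²+|b|²) with a = 2, b = 5.
a* b = 10, so ⟨σ_x⟩ = 20/29.

0.690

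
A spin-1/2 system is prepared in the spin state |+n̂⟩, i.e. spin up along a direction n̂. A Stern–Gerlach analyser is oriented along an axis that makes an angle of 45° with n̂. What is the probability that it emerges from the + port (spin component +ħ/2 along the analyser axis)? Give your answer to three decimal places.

For spin-½, the probability of finding spin-up along an axis at angle θ to the initial spin direction is cos²(θ/2); spin-down is sin²(θ/2).
θ = 45°, so P = cos²(22.5°) ≈ 0.854.

0.854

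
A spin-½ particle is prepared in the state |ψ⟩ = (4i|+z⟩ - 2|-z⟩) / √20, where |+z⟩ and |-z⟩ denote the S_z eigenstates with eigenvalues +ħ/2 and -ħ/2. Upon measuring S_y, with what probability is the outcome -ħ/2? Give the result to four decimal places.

|-y⟩ = (|+z⟩ - i|-z⟩)/√2, so ⟨-y|ψ⟩ = (2i) / (√2·√20).
P = |2i|² / 40 = 4/40.

0.1000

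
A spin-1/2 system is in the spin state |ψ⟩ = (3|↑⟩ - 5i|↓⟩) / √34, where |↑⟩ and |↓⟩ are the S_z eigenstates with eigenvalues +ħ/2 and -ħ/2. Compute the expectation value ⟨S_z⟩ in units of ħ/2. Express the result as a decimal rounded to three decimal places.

-0.471

⟨σ_z⟩ = |a|² - |b|² divided by |a|²+|b|², with a, b the |↑⟩, |↓⟩ amplitudes.
= (9 - 25)/34 = -16/34.
⟨S_z⟩ = (ħ/2)·⟨σ_z⟩.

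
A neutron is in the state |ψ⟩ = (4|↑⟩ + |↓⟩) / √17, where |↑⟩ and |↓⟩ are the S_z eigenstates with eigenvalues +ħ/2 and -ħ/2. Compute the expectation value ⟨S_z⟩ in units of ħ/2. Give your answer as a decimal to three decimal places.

0.882

⟨σ_z⟩ = |a|² - |b|² divided by |a|²+|b|², with a, b the |↑⟩, |↓⟩ amplitudes.
= (16 - 1)/17 = 15/17.
⟨S_z⟩ = (ħ/2)·⟨σ_z⟩.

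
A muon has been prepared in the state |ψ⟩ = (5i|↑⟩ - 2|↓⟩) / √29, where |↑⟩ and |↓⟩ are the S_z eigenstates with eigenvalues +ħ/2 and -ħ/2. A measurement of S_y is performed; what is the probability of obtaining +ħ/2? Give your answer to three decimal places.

0.845

|+y⟩ = (|↑⟩ + i|↓⟩)/√2, so ⟨+y|ψ⟩ = (7i) / (√2·√29).
P = |7i|² / 58 = 49/58.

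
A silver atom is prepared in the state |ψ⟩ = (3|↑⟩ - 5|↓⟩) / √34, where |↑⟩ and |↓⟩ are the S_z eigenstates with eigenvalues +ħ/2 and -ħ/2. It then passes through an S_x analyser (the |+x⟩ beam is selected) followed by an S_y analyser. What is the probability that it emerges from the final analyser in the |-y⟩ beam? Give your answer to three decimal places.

0.029

First analyser (S_x): P(|+x⟩) = |⟨+x|ψ⟩|² = 4/68.
After stage 1 the state is |+x⟩; P(|-y⟩) = |⟨-y|+x⟩|² = 1/2.
Joint probability = 4/68 × 1/2 = 0.029.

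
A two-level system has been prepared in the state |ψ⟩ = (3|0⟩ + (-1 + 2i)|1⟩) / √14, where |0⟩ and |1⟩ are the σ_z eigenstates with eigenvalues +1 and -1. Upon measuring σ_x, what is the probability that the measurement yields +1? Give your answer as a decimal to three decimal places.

|+x⟩ = (|0⟩ + |1⟩)/√2, so ⟨+x|ψ⟩ = (2 + 2i) / (√2·√14).
P = |2 + 2i|² / 28 = 8/28.

0.286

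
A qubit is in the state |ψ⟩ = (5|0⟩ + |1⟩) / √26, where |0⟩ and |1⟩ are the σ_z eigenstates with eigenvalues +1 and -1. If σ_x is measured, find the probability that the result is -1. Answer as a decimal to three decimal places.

|-x⟩ = (|0⟩ - |1⟩)/√2, so ⟨-x|ψ⟩ = (4) / (√2·√26).
P = |4|² / 52 = 16/52.

0.308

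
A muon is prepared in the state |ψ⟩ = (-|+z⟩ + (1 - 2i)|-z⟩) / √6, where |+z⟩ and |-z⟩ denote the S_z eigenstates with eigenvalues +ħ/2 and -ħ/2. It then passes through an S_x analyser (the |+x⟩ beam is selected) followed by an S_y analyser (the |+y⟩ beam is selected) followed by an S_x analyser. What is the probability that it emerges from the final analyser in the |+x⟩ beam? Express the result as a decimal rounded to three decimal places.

0.083

First analyser (S_x): P(|+x⟩) = |⟨+x|ψ⟩|² = 4/12.
After stage 1 the state is |+x⟩; P(|+y⟩) = |⟨+y|+x⟩|² = 1/2.
After stage 2 the state is |+y⟩; P(|+x⟩) = |⟨+x|+y⟩|² = 1/2.
Joint probability = 4/12 × 1/2 × 1/2 = 0.083.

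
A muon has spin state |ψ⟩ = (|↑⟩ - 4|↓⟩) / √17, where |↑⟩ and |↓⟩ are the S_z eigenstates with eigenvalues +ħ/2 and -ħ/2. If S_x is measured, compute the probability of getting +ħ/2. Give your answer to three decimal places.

|+x⟩ = (|↑⟩ + |↓⟩)/√2, so ⟨+x|ψ⟩ = (-3) / (√2·√17).
P = |-3|² / 34 = 9/34.

0.265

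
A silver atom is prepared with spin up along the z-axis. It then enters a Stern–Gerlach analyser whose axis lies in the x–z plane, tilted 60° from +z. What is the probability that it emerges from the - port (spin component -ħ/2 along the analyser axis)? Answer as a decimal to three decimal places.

For spin-½, the probability of finding spin-up along an axis at angle θ to the initial spin direction is cos²(θ/2); spin-down is sin²(θ/2).
θ = 60°, so P = sin²(30°) ≈ 0.250.

0.250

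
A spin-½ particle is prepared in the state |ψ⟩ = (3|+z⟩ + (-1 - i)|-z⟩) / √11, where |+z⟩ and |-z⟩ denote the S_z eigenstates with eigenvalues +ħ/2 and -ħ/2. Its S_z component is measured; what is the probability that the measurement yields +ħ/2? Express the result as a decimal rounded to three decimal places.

0.818

The +ħ/2 outcome corresponds to |+z⟩. Its amplitude in |ψ⟩ is 3/√11.
P = |3|² / 11 = 9/11.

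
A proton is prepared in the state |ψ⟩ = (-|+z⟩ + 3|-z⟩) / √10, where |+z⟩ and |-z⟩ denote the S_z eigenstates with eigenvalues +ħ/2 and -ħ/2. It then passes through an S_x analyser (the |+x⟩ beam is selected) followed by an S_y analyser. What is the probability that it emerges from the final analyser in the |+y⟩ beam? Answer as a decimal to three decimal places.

0.100

First analyser (S_x): P(|+x⟩) = |⟨+x|ψ⟩|² = 4/20.
After stage 1 the state is |+x⟩; P(|+y⟩) = |⟨+y|+x⟩|² = 1/2.
Joint probability = 4/20 × 1/2 = 0.100.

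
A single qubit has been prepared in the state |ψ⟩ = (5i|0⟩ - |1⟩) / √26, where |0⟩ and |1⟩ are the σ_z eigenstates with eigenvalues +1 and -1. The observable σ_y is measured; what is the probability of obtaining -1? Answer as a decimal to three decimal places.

0.308

|-y⟩ = (|0⟩ - i|1⟩)/√2, so ⟨-y|ψ⟩ = (4i) / (√2·√26).
P = |4i|² / 52 = 16/52.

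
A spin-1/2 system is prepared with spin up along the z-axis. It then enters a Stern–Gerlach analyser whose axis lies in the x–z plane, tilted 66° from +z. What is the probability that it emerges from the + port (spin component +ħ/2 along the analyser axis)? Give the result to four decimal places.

0.7034

For spin-½, the probability of finding spin-up along an axis at angle θ to the initial spin direction is cos²(θ/2); spin-down is sin²(θ/2).
θ = 66°, so P = cos²(33°) ≈ 0.7034.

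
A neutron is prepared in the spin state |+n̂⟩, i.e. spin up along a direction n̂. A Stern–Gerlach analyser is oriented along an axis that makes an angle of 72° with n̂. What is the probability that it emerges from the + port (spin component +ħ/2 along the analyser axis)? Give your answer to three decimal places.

0.655

For spin-½, the probability of finding spin-up along an axis at angle θ to the initial spin direction is cos²(θ/2); spin-down is sin²(θ/2).
θ = 72°, so P = cos²(36°) ≈ 0.655.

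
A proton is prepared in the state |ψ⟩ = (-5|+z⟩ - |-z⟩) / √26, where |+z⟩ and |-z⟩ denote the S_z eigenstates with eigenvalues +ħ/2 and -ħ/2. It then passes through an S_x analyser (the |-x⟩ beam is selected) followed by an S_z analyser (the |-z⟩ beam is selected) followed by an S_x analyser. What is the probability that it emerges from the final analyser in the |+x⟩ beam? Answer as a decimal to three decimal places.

First analyser (S_x): P(|-x⟩) = |⟨-x|ψ⟩|² = 16/52.
After stage 1 the state is |-x⟩; P(|-z⟩) = |⟨-z|-x⟩|² = 1/2.
After stage 2 the state is |-z⟩; P(|+x⟩) = |⟨+x|-z⟩|² = 1/2.
Joint probability = 16/52 × 1/2 × 1/2 = 0.077.

0.077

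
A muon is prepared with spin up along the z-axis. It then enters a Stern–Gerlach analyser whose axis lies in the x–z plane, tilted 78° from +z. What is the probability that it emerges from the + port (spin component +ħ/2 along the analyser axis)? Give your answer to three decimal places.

0.604

For spin-½, the probability of finding spin-up along an axis at angle θ to the initial spin direction is cos²(θ/2); spin-down is sin²(θ/2).
θ = 78°, so P = cos²(39°) ≈ 0.604.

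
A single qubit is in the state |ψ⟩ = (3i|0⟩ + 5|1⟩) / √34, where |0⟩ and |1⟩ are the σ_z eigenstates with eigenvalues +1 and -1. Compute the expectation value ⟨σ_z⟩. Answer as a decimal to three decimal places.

-0.471

⟨σ_z⟩ = |a|² - |b|² divided by |a|²+|b|², with a, b the |0⟩, |1⟩ amplitudes.
= (9 - 25)/34 = -16/34.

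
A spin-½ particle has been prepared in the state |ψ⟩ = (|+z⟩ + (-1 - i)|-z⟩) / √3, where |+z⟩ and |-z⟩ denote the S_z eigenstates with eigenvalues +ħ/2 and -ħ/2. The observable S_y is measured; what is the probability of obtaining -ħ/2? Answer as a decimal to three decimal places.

0.833

|-y⟩ = (|+z⟩ - i|-z⟩)/√2, so ⟨-y|ψ⟩ = (2 - i) / (√2·√3).
P = |2 - i|² / 6 = 5/6.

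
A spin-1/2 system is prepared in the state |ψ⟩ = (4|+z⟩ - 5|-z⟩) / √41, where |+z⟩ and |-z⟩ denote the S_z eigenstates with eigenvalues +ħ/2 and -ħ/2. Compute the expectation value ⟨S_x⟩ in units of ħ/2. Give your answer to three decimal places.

-0.976

⟨σ_x⟩ = 2 Re(a* b)/(|a|²+|b|²) with a = 4, b = -5.
a* b = -20, so ⟨σ_x⟩ = -40/41.
⟨S_x⟩ = (ħ/2)·⟨σ_x⟩.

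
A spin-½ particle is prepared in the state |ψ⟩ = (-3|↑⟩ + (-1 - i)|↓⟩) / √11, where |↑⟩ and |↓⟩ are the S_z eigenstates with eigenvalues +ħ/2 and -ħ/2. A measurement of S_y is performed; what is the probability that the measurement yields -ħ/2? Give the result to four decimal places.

0.2273

|-y⟩ = (|↑⟩ - i|↓⟩)/√2, so ⟨-y|ψ⟩ = (-2 - i) / (√2·√11).
P = |-2 - i|² / 22 = 5/22.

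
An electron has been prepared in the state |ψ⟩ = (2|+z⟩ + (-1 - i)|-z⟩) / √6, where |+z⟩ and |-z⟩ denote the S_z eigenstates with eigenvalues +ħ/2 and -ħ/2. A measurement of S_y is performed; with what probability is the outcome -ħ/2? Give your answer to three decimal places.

|-y⟩ = (|+z⟩ - i|-z⟩)/√2, so ⟨-y|ψ⟩ = (3 - i) / (√2·√6).
P = |3 - i|² / 12 = 10/12.

0.833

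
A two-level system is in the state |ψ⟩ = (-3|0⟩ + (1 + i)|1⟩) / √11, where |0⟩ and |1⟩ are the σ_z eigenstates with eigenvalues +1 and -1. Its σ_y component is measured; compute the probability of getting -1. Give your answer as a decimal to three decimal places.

0.773

|-y⟩ = (|0⟩ - i|1⟩)/√2, so ⟨-y|ψ⟩ = (-4 + i) / (√2·√11).
P = |-4 + i|² / 22 = 17/22.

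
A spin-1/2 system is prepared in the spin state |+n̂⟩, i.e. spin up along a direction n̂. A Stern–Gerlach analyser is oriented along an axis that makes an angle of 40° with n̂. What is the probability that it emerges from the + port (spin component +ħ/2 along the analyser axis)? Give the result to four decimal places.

0.8830

For spin-½, the probability of finding spin-up along an axis at angle θ to the initial spin direction is cos²(θ/2); spin-down is sin²(θ/2).
θ = 40°, so P = cos²(20°) ≈ 0.8830.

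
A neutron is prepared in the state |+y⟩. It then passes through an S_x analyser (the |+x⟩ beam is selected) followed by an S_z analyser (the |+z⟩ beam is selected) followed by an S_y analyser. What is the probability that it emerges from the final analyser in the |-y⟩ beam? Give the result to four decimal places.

0.1250

First analyser (S_x): from |+y⟩, P(|+x⟩) = 1/2.
After stage 1 the state is |+x⟩; P(|+z⟩) = |⟨+z|+x⟩|² = 1/2.
After stage 2 the state is |+z⟩; P(|-y⟩) = |⟨-y|+z⟩|² = 1/2.
Joint probability = 1/2 × 1/2 × 1/2 = 0.1250.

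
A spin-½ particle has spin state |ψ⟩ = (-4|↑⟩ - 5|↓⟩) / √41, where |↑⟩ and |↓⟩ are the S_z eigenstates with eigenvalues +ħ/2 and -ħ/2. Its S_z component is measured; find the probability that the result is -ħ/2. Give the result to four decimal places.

0.6098

The -ħ/2 outcome corresponds to |↓⟩. Its amplitude in |ψ⟩ is -5/√41.
P = |-5|² / 41 = 25/41.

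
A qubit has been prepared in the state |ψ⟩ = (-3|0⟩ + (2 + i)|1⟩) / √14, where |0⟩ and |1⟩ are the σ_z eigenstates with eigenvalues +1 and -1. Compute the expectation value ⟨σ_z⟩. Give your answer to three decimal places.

⟨σ_z⟩ = |a|² - |b|² divided by |a|²+|b|², with a, b the |0⟩, |1⟩ amplitudes.
= (9 - 5)/14 = 4/14.

0.286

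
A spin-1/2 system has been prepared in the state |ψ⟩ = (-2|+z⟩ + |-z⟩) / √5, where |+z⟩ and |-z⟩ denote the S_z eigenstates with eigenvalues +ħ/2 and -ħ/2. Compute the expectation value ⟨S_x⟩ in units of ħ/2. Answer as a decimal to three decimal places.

⟨σ_x⟩ = 2 Re(a* b)/(|a|²+|b|²) with a = -2, b = 1.
a* b = -2, so ⟨σ_x⟩ = -4/5.
⟨S_x⟩ = (ħ/2)·⟨σ_x⟩.

-0.800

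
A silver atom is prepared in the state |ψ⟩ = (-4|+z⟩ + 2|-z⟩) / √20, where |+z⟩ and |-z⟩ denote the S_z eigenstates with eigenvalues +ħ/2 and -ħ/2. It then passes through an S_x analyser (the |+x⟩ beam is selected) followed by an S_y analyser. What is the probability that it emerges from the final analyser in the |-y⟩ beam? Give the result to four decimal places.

First analyser (S_x): P(|+x⟩) = |⟨+x|ψ⟩|² = 4/40.
After stage 1 the state is |+x⟩; P(|-y⟩) = |⟨-y|+x⟩|² = 1/2.
Joint probability = 4/40 × 1/2 = 0.0500.

0.0500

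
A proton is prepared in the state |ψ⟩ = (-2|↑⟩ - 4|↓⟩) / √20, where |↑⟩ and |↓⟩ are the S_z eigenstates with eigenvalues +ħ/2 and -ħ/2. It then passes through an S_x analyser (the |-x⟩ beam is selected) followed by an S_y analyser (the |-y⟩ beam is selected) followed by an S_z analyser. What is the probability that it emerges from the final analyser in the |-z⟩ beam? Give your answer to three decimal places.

First analyser (S_x): P(|-x⟩) = |⟨-x|ψ⟩|² = 4/40.
After stage 1 the state is |-x⟩; P(|-y⟩) = |⟨-y|-x⟩|² = 1/2.
After stage 2 the state is |-y⟩; P(|-z⟩) = |⟨-z|-y⟩|² = 1/2.
Joint probability = 4/40 × 1/2 × 1/2 = 0.025.

0.025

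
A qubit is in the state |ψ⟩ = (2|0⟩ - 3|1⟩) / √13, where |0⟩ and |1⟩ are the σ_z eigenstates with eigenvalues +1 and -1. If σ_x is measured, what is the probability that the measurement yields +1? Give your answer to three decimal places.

0.038

|+x⟩ = (|0⟩ + |1⟩)/√2, so ⟨+x|ψ⟩ = (-1) / (√2·√13).
P = |-1|² / 26 = 1/26.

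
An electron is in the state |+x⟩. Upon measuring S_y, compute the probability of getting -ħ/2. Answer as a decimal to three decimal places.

In the S_z basis, |+x⟩ = (|↑⟩ + |↓⟩)/√2 and |-y⟩ = (|↑⟩ - i|↓⟩)/√2.
|⟨-y|+x⟩|² = 1/2.

0.500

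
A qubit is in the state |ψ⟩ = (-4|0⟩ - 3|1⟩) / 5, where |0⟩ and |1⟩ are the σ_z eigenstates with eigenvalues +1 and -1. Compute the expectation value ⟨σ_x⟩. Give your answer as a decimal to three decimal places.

0.960

⟨σ_x⟩ = 2 Re(a* b)/(|a|²+|b|²) with a = -4, b = -3.
a* b = 12, so ⟨σ_x⟩ = 24/25.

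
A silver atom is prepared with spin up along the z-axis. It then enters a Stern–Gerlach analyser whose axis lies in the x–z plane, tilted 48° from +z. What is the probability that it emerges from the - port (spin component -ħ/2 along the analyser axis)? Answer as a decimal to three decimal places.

0.165

For spin-½, the probability of finding spin-up along an axis at angle θ to the initial spin direction is cos²(θ/2); spin-down is sin²(θ/2).
θ = 48°, so P = sin²(24°) ≈ 0.165.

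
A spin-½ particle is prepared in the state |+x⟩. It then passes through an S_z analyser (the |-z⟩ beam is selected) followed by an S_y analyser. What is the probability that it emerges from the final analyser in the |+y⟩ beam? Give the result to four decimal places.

0.2500

First analyser (S_z): from |+x⟩, P(|-z⟩) = 1/2.
After stage 1 the state is |-z⟩; P(|+y⟩) = |⟨+y|-z⟩|² = 1/2.
Joint probability = 1/2 × 1/2 = 0.2500.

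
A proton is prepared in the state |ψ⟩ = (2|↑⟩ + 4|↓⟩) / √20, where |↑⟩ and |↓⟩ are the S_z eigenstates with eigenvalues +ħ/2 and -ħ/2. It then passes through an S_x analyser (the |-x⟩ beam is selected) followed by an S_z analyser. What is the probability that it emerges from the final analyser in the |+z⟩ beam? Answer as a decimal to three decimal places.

0.050

First analyser (S_x): P(|-x⟩) = |⟨-x|ψ⟩|² = 4/40.
After stage 1 the state is |-x⟩; P(|+z⟩) = |⟨+z|-x⟩|² = 1/2.
Joint probability = 4/40 × 1/2 = 0.050.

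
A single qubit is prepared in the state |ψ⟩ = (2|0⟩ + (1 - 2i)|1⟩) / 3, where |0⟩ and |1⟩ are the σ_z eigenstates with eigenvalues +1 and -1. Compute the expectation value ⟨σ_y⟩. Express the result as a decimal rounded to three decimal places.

-0.889

⟨σ_y⟩ = 2 Im(a* b)/(|a|²+|b|²) with a = 2, b = (1 - 2i).
a* b = (2 - 4i), so ⟨σ_y⟩ = -8/9.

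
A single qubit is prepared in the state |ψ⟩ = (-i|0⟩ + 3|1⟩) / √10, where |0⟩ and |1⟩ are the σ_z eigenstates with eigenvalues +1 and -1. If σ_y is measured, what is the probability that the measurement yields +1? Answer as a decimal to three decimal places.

|+y⟩ = (|0⟩ + i|1⟩)/√2, so ⟨+y|ψ⟩ = (-4i) / (√2·√10).
P = |-4i|² / 20 = 16/20.

0.800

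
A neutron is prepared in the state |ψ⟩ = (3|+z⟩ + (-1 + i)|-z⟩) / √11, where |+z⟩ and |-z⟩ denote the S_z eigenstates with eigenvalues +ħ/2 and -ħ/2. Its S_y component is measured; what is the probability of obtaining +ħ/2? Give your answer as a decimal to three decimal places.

|+y⟩ = (|+z⟩ + i|-z⟩)/√2, so ⟨+y|ψ⟩ = (4 + i) / (√2·√11).
P = |4 + i|² / 22 = 17/22.

0.773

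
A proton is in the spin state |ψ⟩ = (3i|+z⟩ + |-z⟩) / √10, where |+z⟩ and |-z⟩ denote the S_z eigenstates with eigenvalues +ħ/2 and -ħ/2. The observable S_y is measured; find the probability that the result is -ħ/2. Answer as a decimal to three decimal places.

|-y⟩ = (|+z⟩ - i|-z⟩)/√2, so ⟨-y|ψ⟩ = (4i) / (√2·√10).
P = |4i|² / 20 = 16/20.

0.800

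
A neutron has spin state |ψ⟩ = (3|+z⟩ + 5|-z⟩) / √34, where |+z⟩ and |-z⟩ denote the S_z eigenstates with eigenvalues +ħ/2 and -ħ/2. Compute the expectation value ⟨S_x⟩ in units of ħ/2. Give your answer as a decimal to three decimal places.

0.882

⟨σ_x⟩ = 2 Re(a* b)/(|a|²+|b|²) with a = 3, b = 5.
a* b = 15, so ⟨σ_x⟩ = 30/34.
⟨S_x⟩ = (ħ/2)·⟨σ_x⟩.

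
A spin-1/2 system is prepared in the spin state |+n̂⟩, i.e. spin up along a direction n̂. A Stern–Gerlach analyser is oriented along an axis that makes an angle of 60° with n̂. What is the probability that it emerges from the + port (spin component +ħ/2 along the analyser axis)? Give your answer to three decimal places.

0.750

For spin-½, the probability of finding spin-up along an axis at angle θ to the initial spin direction is cos²(θ/2); spin-down is sin²(θ/2).
θ = 60°, so P = cos²(30°) ≈ 0.750.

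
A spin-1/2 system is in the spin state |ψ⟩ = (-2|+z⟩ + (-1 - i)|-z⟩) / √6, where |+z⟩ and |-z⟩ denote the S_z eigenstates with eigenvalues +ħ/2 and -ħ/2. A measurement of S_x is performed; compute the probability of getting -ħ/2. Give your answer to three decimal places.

|-x⟩ = (|+z⟩ - |-z⟩)/√2, so ⟨-x|ψ⟩ = (-1 + i) / (√2·√6).
P = |-1 + i|² / 12 = 2/12.

0.167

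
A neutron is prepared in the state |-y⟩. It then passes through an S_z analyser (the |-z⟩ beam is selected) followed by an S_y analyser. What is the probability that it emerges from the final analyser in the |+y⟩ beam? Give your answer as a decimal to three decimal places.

First analyser (S_z): from |-y⟩, P(|-z⟩) = 1/2.
After stage 1 the state is |-z⟩; P(|+y⟩) = |⟨+y|-z⟩|² = 1/2.
Joint probability = 1/2 × 1/2 = 0.250.

0.250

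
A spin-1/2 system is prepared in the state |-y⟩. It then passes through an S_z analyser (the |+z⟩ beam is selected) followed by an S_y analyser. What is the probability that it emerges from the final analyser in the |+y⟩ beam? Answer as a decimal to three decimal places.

0.250

First analyser (S_z): from |-y⟩, P(|+z⟩) = 1/2.
After stage 1 the state is |+z⟩; P(|+y⟩) = |⟨+y|+z⟩|² = 1/2.
Joint probability = 1/2 × 1/2 = 0.250.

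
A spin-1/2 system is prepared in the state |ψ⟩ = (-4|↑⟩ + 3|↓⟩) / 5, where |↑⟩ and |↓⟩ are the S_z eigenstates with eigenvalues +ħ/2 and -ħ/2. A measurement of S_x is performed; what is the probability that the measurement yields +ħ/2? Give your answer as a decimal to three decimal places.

0.020

|+x⟩ = (|↑⟩ + |↓⟩)/√2, so ⟨+x|ψ⟩ = (-1) / (√2·5).
P = |-1|² / 50 = 1/50.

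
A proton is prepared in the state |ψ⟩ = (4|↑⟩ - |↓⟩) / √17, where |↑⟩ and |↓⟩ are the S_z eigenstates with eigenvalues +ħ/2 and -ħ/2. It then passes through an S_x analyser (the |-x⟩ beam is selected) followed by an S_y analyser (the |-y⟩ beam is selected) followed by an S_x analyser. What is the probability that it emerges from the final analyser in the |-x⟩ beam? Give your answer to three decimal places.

0.184

First analyser (S_x): P(|-x⟩) = |⟨-x|ψ⟩|² = 25/34.
After stage 1 the state is |-x⟩; P(|-y⟩) = |⟨-y|-x⟩|² = 1/2.
After stage 2 the state is |-y⟩; P(|-x⟩) = |⟨-x|-y⟩|² = 1/2.
Joint probability = 25/34 × 1/2 × 1/2 = 0.184.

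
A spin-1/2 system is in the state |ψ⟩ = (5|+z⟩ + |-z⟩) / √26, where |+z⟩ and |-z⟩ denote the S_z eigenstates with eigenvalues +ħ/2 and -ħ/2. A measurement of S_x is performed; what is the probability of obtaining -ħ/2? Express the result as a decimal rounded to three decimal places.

0.308

|-x⟩ = (|+z⟩ - |-z⟩)/√2, so ⟨-x|ψ⟩ = (4) / (√2·√26).
P = |4|² / 52 = 16/52.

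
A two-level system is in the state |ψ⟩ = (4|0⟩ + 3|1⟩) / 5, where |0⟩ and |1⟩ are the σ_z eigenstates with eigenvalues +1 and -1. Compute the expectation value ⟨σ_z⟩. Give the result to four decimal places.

⟨σ_z⟩ = |a|² - |b|² divided by |a|²+|b|², with a, b the |0⟩, |1⟩ amplitudes.
= (16 - 9)/25 = 7/25.

0.2800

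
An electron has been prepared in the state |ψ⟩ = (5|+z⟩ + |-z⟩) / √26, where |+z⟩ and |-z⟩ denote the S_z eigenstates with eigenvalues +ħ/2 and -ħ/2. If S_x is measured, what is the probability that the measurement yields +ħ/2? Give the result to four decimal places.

0.6923

|+x⟩ = (|+z⟩ + |-z⟩)/√2, so ⟨+x|ψ⟩ = (6) / (√2·√26).
P = |6|² / 52 = 36/52.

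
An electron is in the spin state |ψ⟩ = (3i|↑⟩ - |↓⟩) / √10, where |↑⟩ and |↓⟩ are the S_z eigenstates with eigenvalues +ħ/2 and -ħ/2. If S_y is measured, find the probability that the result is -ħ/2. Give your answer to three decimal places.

|-y⟩ = (|↑⟩ - i|↓⟩)/√2, so ⟨-y|ψ⟩ = (2i) / (√2·√10).
P = |2i|² / 20 = 4/20.

0.200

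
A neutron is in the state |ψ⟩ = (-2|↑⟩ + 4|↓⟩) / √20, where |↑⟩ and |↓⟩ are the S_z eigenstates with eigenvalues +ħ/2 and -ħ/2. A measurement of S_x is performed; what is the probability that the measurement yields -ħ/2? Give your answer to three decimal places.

|-x⟩ = (|↑⟩ - |↓⟩)/√2, so ⟨-x|ψ⟩ = (-6) / (√2·√20).
P = |-6|² / 40 = 36/40.

0.900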